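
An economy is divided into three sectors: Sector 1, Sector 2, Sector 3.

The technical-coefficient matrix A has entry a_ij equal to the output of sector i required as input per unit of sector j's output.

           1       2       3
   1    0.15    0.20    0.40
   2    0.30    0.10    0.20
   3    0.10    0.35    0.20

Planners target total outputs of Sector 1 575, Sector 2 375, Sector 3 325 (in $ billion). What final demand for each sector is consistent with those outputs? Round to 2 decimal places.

I − A =
  [   0.85    -0.20    -0.40]
  [  -0.30     0.90    -0.20]
  [  -0.10    -0.35     0.80]
d = (I − A) x:
  d_1 = (+0.85)·575 + (-0.20)·375 + (-0.40)·325 = 283.75
  d_2 = (-0.30)·575 + (+0.90)·375 + (-0.20)·325 = 100.00
  d_3 = (-0.10)·575 + (-0.35)·375 + (+0.80)·325 = 71.25

d_1 = 283.75, d_2 = 100.00, d_3 = 71.25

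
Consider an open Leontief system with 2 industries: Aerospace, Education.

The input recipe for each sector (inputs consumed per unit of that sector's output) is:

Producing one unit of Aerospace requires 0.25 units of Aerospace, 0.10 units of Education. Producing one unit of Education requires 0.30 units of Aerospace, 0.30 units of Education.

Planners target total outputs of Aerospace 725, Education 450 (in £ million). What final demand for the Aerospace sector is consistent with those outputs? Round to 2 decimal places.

d_1 = 408.75

I − A =
  [   0.75    -0.30]
  [  -0.10     0.70]
d = (I − A) x:
  d_1 = (+0.75)·725 + (-0.30)·450 = 408.75
  d_2 = (-0.10)·725 + (+0.70)·450 = 242.50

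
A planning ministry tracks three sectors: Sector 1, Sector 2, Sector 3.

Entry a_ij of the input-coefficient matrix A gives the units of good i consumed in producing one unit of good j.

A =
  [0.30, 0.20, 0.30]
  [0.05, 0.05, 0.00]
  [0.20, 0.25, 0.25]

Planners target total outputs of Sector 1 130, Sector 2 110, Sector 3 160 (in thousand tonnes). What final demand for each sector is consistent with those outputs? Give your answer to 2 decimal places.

I − A =
  [   0.70    -0.20    -0.30]
  [  -0.05     0.95     0.00]
  [  -0.20    -0.25     0.75]
d = (I − A) x:
  d_1 = (+0.70)·130 + (-0.20)·110 + (-0.30)·160 = 21.00
  d_2 = (-0.05)·130 + (+0.95)·110 + (+0.00)·160 = 98.00
  d_3 = (-0.20)·130 + (-0.25)·110 + (+0.75)·160 = 66.50

d_1 = 21.00, d_2 = 98.00, d_3 = 66.50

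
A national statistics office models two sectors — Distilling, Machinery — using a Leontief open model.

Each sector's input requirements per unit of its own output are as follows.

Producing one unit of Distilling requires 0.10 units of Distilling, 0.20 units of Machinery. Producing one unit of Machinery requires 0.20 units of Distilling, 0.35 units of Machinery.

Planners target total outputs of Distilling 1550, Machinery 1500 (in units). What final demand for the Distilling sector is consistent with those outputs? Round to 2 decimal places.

I − A =
  [   0.90    -0.20]
  [  -0.20     0.65]
d = (I − A) x:
  d_D = (+0.90)·1550 + (-0.20)·1500 = 1095.00
  d_M = (-0.20)·1550 + (+0.65)·1500 = 665.00

d_D = 1095.00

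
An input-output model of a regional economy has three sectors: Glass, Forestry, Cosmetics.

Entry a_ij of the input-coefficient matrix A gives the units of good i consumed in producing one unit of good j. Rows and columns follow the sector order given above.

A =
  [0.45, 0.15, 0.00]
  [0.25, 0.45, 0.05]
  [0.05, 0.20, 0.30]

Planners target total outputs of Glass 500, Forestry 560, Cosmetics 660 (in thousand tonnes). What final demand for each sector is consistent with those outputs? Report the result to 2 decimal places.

I − A =
  [   0.55    -0.15     0.00]
  [  -0.25     0.55    -0.05]
  [  -0.05    -0.20     0.70]
d = (I − A) x:
  d_1 = (+0.55)·500 + (-0.15)·560 + (+0.00)·660 = 191.00
  d_2 = (-0.25)·500 + (+0.55)·560 + (-0.05)·660 = 150.00
  d_3 = (-0.05)·500 + (-0.20)·560 + (+0.70)·660 = 325.00

d_1 = 191.00, d_2 = 150.00, d_3 = 325.00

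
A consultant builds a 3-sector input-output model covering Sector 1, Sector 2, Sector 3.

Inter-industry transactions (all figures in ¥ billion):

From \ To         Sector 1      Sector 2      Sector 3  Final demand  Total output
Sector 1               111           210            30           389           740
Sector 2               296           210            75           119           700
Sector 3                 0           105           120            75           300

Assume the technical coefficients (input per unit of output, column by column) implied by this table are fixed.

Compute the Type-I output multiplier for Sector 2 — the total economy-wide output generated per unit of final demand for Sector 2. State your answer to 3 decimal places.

m_2 = 3.369

Technical coefficients a_ij = z_ij / X_j:
  a_11 = 111/740 = 0.15, a_21 = 296/740 = 0.40, a_31 = 0/740 = 0.00
  a_12 = 210/700 = 0.30, a_22 = 210/700 = 0.30, a_32 = 105/700 = 0.15
  a_13 = 30/300 = 0.10, a_23 = 75/300 = 0.25, a_33 = 120/300 = 0.40
I − A =
  [   0.85    -0.30    -0.10]
  [  -0.40     0.70    -0.25]
  [   0.00    -0.15     0.60]
Cofactors of I−A, C_ij = (−1)^(i+j)·(minor ij) (rows/columns in the sector order above):
  C_11 = (0.70)(0.60) − (-0.25)(-0.15) = 0.3825
  C_12 = −[(-0.40)(0.60) − (-0.25)(0.00)] = 0.2400
  C_13 = (-0.40)(-0.15) − (0.70)(0.00) = 0.0600
  C_21 = −[(-0.30)(0.60) − (-0.10)(-0.15)] = 0.1950
  C_22 = (0.85)(0.60) − (-0.10)(0.00) = 0.5100
  C_23 = −[(0.85)(-0.15) − (-0.30)(0.00)] = 0.1275
  C_31 = (-0.30)(-0.25) − (-0.10)(0.70) = 0.1450
  C_32 = −[(0.85)(-0.25) − (-0.10)(-0.40)] = 0.2525
  C_33 = (0.85)(0.70) − (-0.30)(-0.40) = 0.4750
det(I−A) = Σ_j (I−A)_1j·C_1j = (0.85)(0.3825) + (-0.30)(0.2400) + (-0.10)(0.0600) = 0.247125
adj(I−A) = Cᵀ =
  [ 0.3825   0.1950   0.1450]
  [ 0.2400   0.5100   0.2525]
  [ 0.0600   0.1275   0.4750]
(I − A)⁻¹ = adj(I−A) / det(I−A) ≈
  [   1.5478     0.7891     0.5867]
  [   0.9712     2.0637     1.0218]
  [   0.2428     0.5159     1.9221]
The output multiplier for sector j is the column-j sum of the Leontief inverse (I − A)⁻¹ = adj(I−A) / det(I−A).
Column 2 of adj(I−A): (0.1950, 0.5100, 0.1275); det(I−A) = 0.247125.
m_2 = (0.1950 + 0.5100 + 0.1275) / 0.247125 = 0.8325 / 0.247125 ≈ 3.369.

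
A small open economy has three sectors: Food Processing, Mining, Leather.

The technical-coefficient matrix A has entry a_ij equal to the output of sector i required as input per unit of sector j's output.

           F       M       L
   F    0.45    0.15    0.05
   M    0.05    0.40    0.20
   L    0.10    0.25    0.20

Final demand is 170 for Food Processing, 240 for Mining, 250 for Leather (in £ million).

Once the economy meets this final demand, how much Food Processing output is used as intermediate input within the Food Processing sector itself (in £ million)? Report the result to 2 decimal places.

z_FF = 241.01

I − A =
  [   0.55    -0.15    -0.05]
  [  -0.05     0.60    -0.20]
  [  -0.10    -0.25     0.80]
Cofactors of I−A, C_ij = (−1)^(i+j)·(minor ij) (rows/columns in the sector order above):
  C_11 = (0.60)(0.80) − (-0.20)(-0.25) = 0.4300
  C_12 = −[(-0.05)(0.80) − (-0.20)(-0.10)] = 0.0600
  C_13 = (-0.05)(-0.25) − (0.60)(-0.10) = 0.0725
  C_21 = −[(-0.15)(0.80) − (-0.05)(-0.25)] = 0.1325
  C_22 = (0.55)(0.80) − (-0.05)(-0.10) = 0.4350
  C_23 = −[(0.55)(-0.25) − (-0.15)(-0.10)] = 0.1525
  C_31 = (-0.15)(-0.20) − (-0.05)(0.60) = 0.0600
  C_32 = −[(0.55)(-0.20) − (-0.05)(-0.05)] = 0.1125
  C_33 = (0.55)(0.60) − (-0.15)(-0.05) = 0.3225
det(I−A) = Σ_j (I−A)_1j·C_1j = (0.55)(0.4300) + (-0.15)(0.0600) + (-0.05)(0.0725) = 0.223875
adj(I−A) = Cᵀ =
  [ 0.4300   0.1325   0.0600]
  [ 0.0600   0.4350   0.1125]
  [ 0.0725   0.1525   0.3225]
(I − A)⁻¹ = adj(I−A) / det(I−A) ≈
  [   1.9207     0.5918     0.2680]
  [   0.2680     1.9430     0.5025]
  [   0.3238     0.6812     1.4405]
First solve x = (I − A)⁻¹ d = adj(I−A)·d / det(I−A); in particular x_F = (0.4300·170 + 0.1325·240 + 0.0600·250) / 0.223875 = 119.90 / 0.223875 ≈ 535.5667.
Intermediate flow from F to F: z_FF = a_FF · x_F = 0.45 × 119.90 / 0.223875 = 53.955 / 0.223875 ≈ 241.01.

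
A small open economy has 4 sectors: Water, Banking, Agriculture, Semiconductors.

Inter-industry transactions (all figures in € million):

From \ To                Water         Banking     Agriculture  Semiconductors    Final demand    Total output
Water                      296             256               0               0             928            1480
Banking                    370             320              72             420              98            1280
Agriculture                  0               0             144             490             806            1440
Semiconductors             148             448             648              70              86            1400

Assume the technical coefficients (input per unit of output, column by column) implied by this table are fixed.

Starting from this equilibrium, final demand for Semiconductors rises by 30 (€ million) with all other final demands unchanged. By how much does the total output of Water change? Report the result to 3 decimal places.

Technical coefficients a_ij = z_ij / X_j:
  a_WW = 296/1480 = 0.20, a_BW = 370/1480 = 0.25, a_AW = 0/1480 = 0.00, a_SW = 148/1480 = 0.10
  a_WB = 256/1280 = 0.20, a_BB = 320/1280 = 0.25, a_AB = 0/1280 = 0.00, a_SB = 448/1280 = 0.35
  a_WA = 0/1440 = 0.00, a_BA = 72/1440 = 0.05, a_AA = 144/1440 = 0.10, a_SA = 648/1440 = 0.45
  a_WS = 0/1400 = 0.00, a_BS = 420/1400 = 0.30, a_AS = 490/1400 = 0.35, a_SS = 70/1400 = 0.05
I − A =
  [   0.80    -0.20     0.00     0.00]
  [  -0.25     0.75    -0.05    -0.30]
  [   0.00     0.00     0.90    -0.35]
  [  -0.10    -0.35    -0.45     0.95]
Compute the cofactors C_ij = (−1)^(i+j)·(3×3 minor ij) of I−A; the adjugate is their transpose:
adj(I−A) = Cᵀ =
  [ 0.422500   0.139500   0.036500   0.057500]
  [ 0.203125   0.558000   0.146000   0.230000]
  [ 0.056875   0.105000   0.432500   0.192500]
  [ 0.146250   0.270000   0.262500   0.495000]
det(I−A) = Σ_j (I−A)_1j·C_1j = (0.80)(0.422500) + (-0.20)(0.203125) + (0.00)(0.056875) + (0.00)(0.146250) = 0.297375
(I − A)⁻¹ = adj(I−A) / det(I−A) ≈
  [   1.4208     0.4691     0.1227     0.1934]
  [   0.6831     1.8764     0.4910     0.7734]
  [   0.1913     0.3531     1.4544     0.6473]
  [   0.4918     0.9079     0.8827     1.6646]
Δx = (I − A)⁻¹ Δd with Δd having +30 in the Semiconductors component and 0 elsewhere.
So Δx_W = L_WS · (+30), where L_WS = adj(I−A)_WS / det(I−A) = 0.057500 / 0.297375.
Δx_W = 0.057500 × (+30) / 0.297375 = 1.725 / 0.297375 ≈ 5.801.

Δx_W = 5.801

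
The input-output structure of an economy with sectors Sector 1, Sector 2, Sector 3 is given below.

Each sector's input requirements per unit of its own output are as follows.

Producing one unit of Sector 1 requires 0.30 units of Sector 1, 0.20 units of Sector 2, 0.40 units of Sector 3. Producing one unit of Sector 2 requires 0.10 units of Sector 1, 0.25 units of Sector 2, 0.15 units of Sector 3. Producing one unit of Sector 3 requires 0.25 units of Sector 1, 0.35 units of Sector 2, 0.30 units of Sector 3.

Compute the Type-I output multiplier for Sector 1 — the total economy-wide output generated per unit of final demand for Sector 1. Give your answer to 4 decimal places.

m_1 = 4.9149

I − A =
  [   0.70    -0.10    -0.25]
  [  -0.20     0.75    -0.35]
  [  -0.40    -0.15     0.70]
Cofactors of I−A, C_ij = (−1)^(i+j)·(minor ij) (rows/columns in the sector order above):
  C_11 = (0.75)(0.70) − (-0.35)(-0.15) = 0.4725
  C_12 = −[(-0.20)(0.70) − (-0.35)(-0.40)] = 0.2800
  C_13 = (-0.20)(-0.15) − (0.75)(-0.40) = 0.3300
  C_21 = −[(-0.10)(0.70) − (-0.25)(-0.15)] = 0.1075
  C_22 = (0.70)(0.70) − (-0.25)(-0.40) = 0.3900
  C_23 = −[(0.70)(-0.15) − (-0.10)(-0.40)] = 0.1450
  C_31 = (-0.10)(-0.35) − (-0.25)(0.75) = 0.2225
  C_32 = −[(0.70)(-0.35) − (-0.25)(-0.20)] = 0.2950
  C_33 = (0.70)(0.75) − (-0.10)(-0.20) = 0.5050
det(I−A) = Σ_j (I−A)_1j·C_1j = (0.70)(0.4725) + (-0.10)(0.2800) + (-0.25)(0.3300) = 0.22025
adj(I−A) = Cᵀ =
  [ 0.4725   0.1075   0.2225]
  [ 0.2800   0.3900   0.2950]
  [ 0.3300   0.1450   0.5050]
(I − A)⁻¹ = adj(I−A) / det(I−A) ≈
  [   2.14529     0.48808     1.01022]
  [   1.27128     1.77072     1.33939]
  [   1.49830     0.65834     2.29285]
The output multiplier for sector j is the column-j sum of the Leontief inverse (I − A)⁻¹ = adj(I−A) / det(I−A).
Column 1 of adj(I−A): (0.4725, 0.2800, 0.3300); det(I−A) = 0.22025.
m_1 = (0.4725 + 0.2800 + 0.3300) / 0.22025 = 1.0825 / 0.22025 ≈ 4.9149.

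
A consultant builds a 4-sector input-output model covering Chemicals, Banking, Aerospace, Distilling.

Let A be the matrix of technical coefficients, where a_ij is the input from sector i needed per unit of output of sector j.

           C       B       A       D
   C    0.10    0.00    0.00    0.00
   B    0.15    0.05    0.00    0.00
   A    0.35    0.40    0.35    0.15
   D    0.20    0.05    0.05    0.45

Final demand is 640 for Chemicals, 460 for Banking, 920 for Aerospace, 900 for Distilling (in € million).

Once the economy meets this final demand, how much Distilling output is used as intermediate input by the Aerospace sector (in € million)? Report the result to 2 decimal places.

I − A =
  [   0.90     0.00     0.00     0.00]
  [  -0.15     0.95     0.00     0.00]
  [  -0.35    -0.40     0.65    -0.15]
  [  -0.20    -0.05    -0.05     0.55]
Compute the cofactors C_ij = (−1)^(i+j)·(3×3 minor ij) of I−A; the adjugate is their transpose:
adj(I−A) = Cᵀ =
  [ 0.33250   0.00000   0.00000   0.00000]
  [ 0.05250   0.31500   0.00000   0.00000]
  [ 0.24550   0.20475   0.47025   0.12825]
  [ 0.14800   0.04725   0.04275   0.55575]
det(I−A) = Σ_j (I−A)_1j·C_1j = (0.90)(0.33250) + (0.00)(0.05250) + (0.00)(0.24550) + (0.00)(0.14800) = 0.29925
(I − A)⁻¹ = adj(I−A) / det(I−A) ≈
  [   1.1111     0.0000     0.0000     0.0000]
  [   0.1754     1.0526     0.0000     0.0000]
  [   0.8204     0.6842     1.5714     0.4286]
  [   0.4946     0.1579     0.1429     1.8571]
First solve x = (I − A)⁻¹ d = adj(I−A)·d / det(I−A); in particular x_A = (0.24550·640 + 0.20475·460 + 0.47025·920 + 0.12825·900) / 0.29925 = 799.36 / 0.29925 ≈ 2671.2114.
Intermediate flow from D to A: z_DA = a_DA · x_A = 0.05 × 799.36 / 0.29925 = 39.968 / 0.29925 ≈ 133.56.

z_DA = 133.56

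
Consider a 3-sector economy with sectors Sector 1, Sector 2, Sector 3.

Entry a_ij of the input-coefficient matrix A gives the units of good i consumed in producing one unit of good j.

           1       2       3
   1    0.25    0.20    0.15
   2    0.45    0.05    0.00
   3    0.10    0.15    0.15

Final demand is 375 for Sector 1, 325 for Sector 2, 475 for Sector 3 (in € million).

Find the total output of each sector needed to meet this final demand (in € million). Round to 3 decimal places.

I − A =
  [   0.75    -0.20    -0.15]
  [  -0.45     0.95     0.00]
  [  -0.10    -0.15     0.85]
Cofactors of I−A, C_ij = (−1)^(i+j)·(minor ij) (rows/columns in the sector order above):
  C_11 = (0.95)(0.85) − (0.00)(-0.15) = 0.8075
  C_12 = −[(-0.45)(0.85) − (0.00)(-0.10)] = 0.3825
  C_13 = (-0.45)(-0.15) − (0.95)(-0.10) = 0.1625
  C_21 = −[(-0.20)(0.85) − (-0.15)(-0.15)] = 0.1925
  C_22 = (0.75)(0.85) − (-0.15)(-0.10) = 0.6225
  C_23 = −[(0.75)(-0.15) − (-0.20)(-0.10)] = 0.1325
  C_31 = (-0.20)(0.00) − (-0.15)(0.95) = 0.1425
  C_32 = −[(0.75)(0.00) − (-0.15)(-0.45)] = 0.0675
  C_33 = (0.75)(0.95) − (-0.20)(-0.45) = 0.6225
det(I−A) = Σ_j (I−A)_1j·C_1j = (0.75)(0.8075) + (-0.20)(0.3825) + (-0.15)(0.1625) = 0.50475
adj(I−A) = Cᵀ =
  [ 0.8075   0.1925   0.1425]
  [ 0.3825   0.6225   0.0675]
  [ 0.1625   0.1325   0.6225]
(I − A)⁻¹ = adj(I−A) / det(I−A) ≈
  [   1.5998     0.3814     0.2823]
  [   0.7578     1.2333     0.1337]
  [   0.3219     0.2625     1.2333]
x = (I − A)⁻¹ d = adj(I−A)·d / det(I−A), with det(I−A) = 0.50475:
  x_1 = (0.8075·375 + 0.1925·325 + 0.1425·475) / 0.50475 = 433.0625 / 0.50475 ≈ 857.974
  x_2 = (0.3825·375 + 0.6225·325 + 0.0675·475) / 0.50475 = 377.8125 / 0.50475 ≈ 748.514
  x_3 = (0.1625·375 + 0.1325·325 + 0.6225·475) / 0.50475 = 399.6875 / 0.50475 ≈ 791.852

x_1 = 857.974, x_2 = 748.514, x_3 = 791.852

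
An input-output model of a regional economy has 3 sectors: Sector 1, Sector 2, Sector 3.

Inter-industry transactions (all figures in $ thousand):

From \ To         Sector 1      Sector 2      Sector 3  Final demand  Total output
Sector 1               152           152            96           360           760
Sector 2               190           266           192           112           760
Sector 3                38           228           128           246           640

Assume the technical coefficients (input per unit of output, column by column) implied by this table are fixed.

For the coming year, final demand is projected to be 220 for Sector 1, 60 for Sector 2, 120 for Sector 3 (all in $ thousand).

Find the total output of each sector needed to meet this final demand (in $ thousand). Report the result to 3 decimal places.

x_1 = 441.597, x_2 = 416.147, x_3 = 333.655

Technical coefficients a_ij = z_ij / X_j:
  a_11 = 152/760 = 0.20, a_21 = 190/760 = 0.25, a_31 = 38/760 = 0.05
  a_12 = 152/760 = 0.20, a_22 = 266/760 = 0.35, a_32 = 228/760 = 0.30
  a_13 = 96/640 = 0.15, a_23 = 192/640 = 0.30, a_33 = 128/640 = 0.20
I − A =
  [   0.80    -0.20    -0.15]
  [  -0.25     0.65    -0.30]
  [  -0.05    -0.30     0.80]
Cofactors of I−A, C_ij = (−1)^(i+j)·(minor ij) (rows/columns in the sector order above):
  C_11 = (0.65)(0.80) − (-0.30)(-0.30) = 0.4300
  C_12 = −[(-0.25)(0.80) − (-0.30)(-0.05)] = 0.2150
  C_13 = (-0.25)(-0.30) − (0.65)(-0.05) = 0.1075
  C_21 = −[(-0.20)(0.80) − (-0.15)(-0.30)] = 0.2050
  C_22 = (0.80)(0.80) − (-0.15)(-0.05) = 0.6325
  C_23 = −[(0.80)(-0.30) − (-0.20)(-0.05)] = 0.2500
  C_31 = (-0.20)(-0.30) − (-0.15)(0.65) = 0.1575
  C_32 = −[(0.80)(-0.30) − (-0.15)(-0.25)] = 0.2775
  C_33 = (0.80)(0.65) − (-0.20)(-0.25) = 0.4700
det(I−A) = Σ_j (I−A)_1j·C_1j = (0.80)(0.4300) + (-0.20)(0.2150) + (-0.15)(0.1075) = 0.284875
adj(I−A) = Cᵀ =
  [ 0.4300   0.2050   0.1575]
  [ 0.2150   0.6325   0.2775]
  [ 0.1075   0.2500   0.4700]
(I − A)⁻¹ = adj(I−A) / det(I−A) ≈
  [   1.5094     0.7196     0.5529]
  [   0.7547     2.2203     0.9741]
  [   0.3774     0.8776     1.6498]
x = (I − A)⁻¹ d = adj(I−A)·d / det(I−A), with det(I−A) = 0.284875:
  x_1 = (0.4300·220 + 0.2050·60 + 0.1575·120) / 0.284875 = 125.80 / 0.284875 ≈ 441.597
  x_2 = (0.2150·220 + 0.6325·60 + 0.2775·120) / 0.284875 = 118.55 / 0.284875 ≈ 416.147
  x_3 = (0.1075·220 + 0.2500·60 + 0.4700·120) / 0.284875 = 95.05 / 0.284875 ≈ 333.655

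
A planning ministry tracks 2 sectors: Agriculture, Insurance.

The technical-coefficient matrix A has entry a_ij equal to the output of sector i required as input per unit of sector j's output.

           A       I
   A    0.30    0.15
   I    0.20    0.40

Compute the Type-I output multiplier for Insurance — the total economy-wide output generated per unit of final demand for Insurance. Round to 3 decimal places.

m_I = 2.179

I − A =
  [   0.70    -0.15]
  [  -0.20     0.60]
det(I−A) = (0.70)(0.60) − (-0.15)(-0.20) = 0.3900
adj(I−A) = [[0.60, 0.15], [0.20, 0.70]]
(I − A)⁻¹ = adj(I−A) / det(I−A) ≈
  [   1.5385     0.3846]
  [   0.5128     1.7949]
The output multiplier for sector j is the column-j sum of the Leontief inverse (I − A)⁻¹ = adj(I−A) / det(I−A).
Column I of adj(I−A): (0.15, 0.70); det(I−A) = 0.3900.
m_I = (0.15 + 0.70) / 0.3900 = 0.85 / 0.3900 ≈ 2.179.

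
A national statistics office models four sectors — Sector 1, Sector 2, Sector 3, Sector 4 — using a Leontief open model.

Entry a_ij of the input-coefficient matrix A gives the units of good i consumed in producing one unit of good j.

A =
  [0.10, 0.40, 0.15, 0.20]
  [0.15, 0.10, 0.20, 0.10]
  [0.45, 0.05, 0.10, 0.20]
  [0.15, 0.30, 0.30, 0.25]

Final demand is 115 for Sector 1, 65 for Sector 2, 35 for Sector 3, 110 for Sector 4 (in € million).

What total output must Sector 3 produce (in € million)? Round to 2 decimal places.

I − A =
  [   0.90    -0.40    -0.15    -0.20]
  [  -0.15     0.90    -0.20    -0.10]
  [  -0.45    -0.05     0.90    -0.20]
  [  -0.15    -0.30    -0.30     0.75]
Compute the cofactors C_ij = (−1)^(i+j)·(3×3 minor ij) of I−A; the adjugate is their transpose:
adj(I−A) = Cᵀ =
  [ 0.505500   0.317625   0.234750   0.239750]
  [ 0.192750   0.444375   0.184125   0.159750]
  [ 0.332625   0.260250   0.493500   0.255000]
  [ 0.311250   0.345375   0.318000   0.568125]
det(I−A) = Σ_j (I−A)_1j·C_1j = (0.90)(0.505500) + (-0.40)(0.192750) + (-0.15)(0.332625) + (-0.20)(0.311250) = 0.26570625
(I − A)⁻¹ = adj(I−A) / det(I−A) ≈
  [   1.9025     1.1954     0.8835     0.9023]
  [   0.7254     1.6724     0.6930     0.6012]
  [   1.2519     0.9795     1.8573     0.9597]
  [   1.1714     1.2998     1.1968     2.1382]
x = (I − A)⁻¹ d = adj(I−A)·d / det(I−A), with det(I−A) = 0.26570625:
  x_1 = (0.505500·115 + 0.317625·65 + 0.234750·35 + 0.239750·110) / 0.26570625 = 113.366875 / 0.26570625 ≈ 426.66
  x_2 = (0.192750·115 + 0.444375·65 + 0.184125·35 + 0.159750·110) / 0.26570625 = 75.0675 / 0.26570625 ≈ 282.52
  x_3 = (0.332625·115 + 0.260250·65 + 0.493500·35 + 0.255000·110) / 0.26570625 = 100.490625 / 0.26570625 ≈ 378.20
  x_4 = (0.311250·115 + 0.345375·65 + 0.318000·35 + 0.568125·110) / 0.26570625 = 131.866875 / 0.26570625 ≈ 496.29

x_3 = 378.20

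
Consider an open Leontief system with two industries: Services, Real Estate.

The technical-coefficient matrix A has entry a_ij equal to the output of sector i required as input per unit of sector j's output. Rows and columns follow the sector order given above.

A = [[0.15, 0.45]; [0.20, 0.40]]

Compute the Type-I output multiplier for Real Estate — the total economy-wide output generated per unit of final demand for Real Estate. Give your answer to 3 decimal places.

m_R = 3.095

I − A =
  [   0.85    -0.45]
  [  -0.20     0.60]
det(I−A) = (0.85)(0.60) − (-0.45)(-0.20) = 0.4200
adj(I−A) = [[0.60, 0.45], [0.20, 0.85]]
(I − A)⁻¹ = adj(I−A) / det(I−A) ≈
  [   1.4286     1.0714]
  [   0.4762     2.0238]
The output multiplier for sector j is the column-j sum of the Leontief inverse (I − A)⁻¹ = adj(I−A) / det(I−A).
Column R of adj(I−A): (0.45, 0.85); det(I−A) = 0.4200.
m_R = (0.45 + 0.85) / 0.4200 = 1.30 / 0.4200 ≈ 3.095.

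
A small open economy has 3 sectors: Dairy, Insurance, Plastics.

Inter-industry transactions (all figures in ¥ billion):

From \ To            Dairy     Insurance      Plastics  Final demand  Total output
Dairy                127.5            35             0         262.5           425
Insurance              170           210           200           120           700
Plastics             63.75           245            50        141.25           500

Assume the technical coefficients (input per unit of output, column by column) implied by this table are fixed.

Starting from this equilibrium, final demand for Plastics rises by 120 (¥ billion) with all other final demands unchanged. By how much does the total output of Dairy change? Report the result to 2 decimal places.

Δx_D = 7.45

Technical coefficients a_ij = z_ij / X_j:
  a_DD = 127.5/425 = 0.30, a_ID = 170/425 = 0.40, a_PD = 63.75/425 = 0.15
  a_DI = 35/700 = 0.05, a_II = 210/700 = 0.30, a_PI = 245/700 = 0.35
  a_DP = 0/500 = 0.00, a_IP = 200/500 = 0.40, a_PP = 50/500 = 0.10
I − A =
  [   0.70    -0.05     0.00]
  [  -0.40     0.70    -0.40]
  [  -0.15    -0.35     0.90]
Cofactors of I−A, C_ij = (−1)^(i+j)·(minor ij) (rows/columns in the sector order above):
  C_11 = (0.70)(0.90) − (-0.40)(-0.35) = 0.4900
  C_12 = −[(-0.40)(0.90) − (-0.40)(-0.15)] = 0.4200
  C_13 = (-0.40)(-0.35) − (0.70)(-0.15) = 0.2450
  C_21 = −[(-0.05)(0.90) − (0.00)(-0.35)] = 0.0450
  C_22 = (0.70)(0.90) − (0.00)(-0.15) = 0.6300
  C_23 = −[(0.70)(-0.35) − (-0.05)(-0.15)] = 0.2525
  C_31 = (-0.05)(-0.40) − (0.00)(0.70) = 0.0200
  C_32 = −[(0.70)(-0.40) − (0.00)(-0.40)] = 0.2800
  C_33 = (0.70)(0.70) − (-0.05)(-0.40) = 0.4700
det(I−A) = Σ_j (I−A)_1j·C_1j = (0.70)(0.4900) + (-0.05)(0.4200) + (0.00)(0.2450) = 0.3220
adj(I−A) = Cᵀ =
  [ 0.4900   0.0450   0.0200]
  [ 0.4200   0.6300   0.2800]
  [ 0.2450   0.2525   0.4700]
(I − A)⁻¹ = adj(I−A) / det(I−A) ≈
  [   1.5217     0.1398     0.0621]
  [   1.3043     1.9565     0.8696]
  [   0.7609     0.7842     1.4596]
Δx = (I − A)⁻¹ Δd with Δd having +120 in the Plastics component and 0 elsewhere.
So Δx_D = L_DP · (+120), where L_DP = adj(I−A)_DP / det(I−A) = 0.0200 / 0.3220.
Δx_D = 0.0200 × (+120) / 0.3220 = 2.40 / 0.3220 ≈ 7.45.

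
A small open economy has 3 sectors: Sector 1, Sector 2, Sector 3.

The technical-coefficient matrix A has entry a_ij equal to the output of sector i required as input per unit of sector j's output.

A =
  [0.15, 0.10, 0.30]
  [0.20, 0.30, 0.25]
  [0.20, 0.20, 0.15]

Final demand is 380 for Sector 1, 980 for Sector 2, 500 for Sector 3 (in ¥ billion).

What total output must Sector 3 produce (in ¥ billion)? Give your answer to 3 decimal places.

x_3 = 1399.871

I − A =
  [   0.85    -0.10    -0.30]
  [  -0.20     0.70    -0.25]
  [  -0.20    -0.20     0.85]
Cofactors of I−A, C_ij = (−1)^(i+j)·(minor ij) (rows/columns in the sector order above):
  C_11 = (0.70)(0.85) − (-0.25)(-0.20) = 0.5450
  C_12 = −[(-0.20)(0.85) − (-0.25)(-0.20)] = 0.2200
  C_13 = (-0.20)(-0.20) − (0.70)(-0.20) = 0.1800
  C_21 = −[(-0.10)(0.85) − (-0.30)(-0.20)] = 0.1450
  C_22 = (0.85)(0.85) − (-0.30)(-0.20) = 0.6625
  C_23 = −[(0.85)(-0.20) − (-0.10)(-0.20)] = 0.1900
  C_31 = (-0.10)(-0.25) − (-0.30)(0.70) = 0.2350
  C_32 = −[(0.85)(-0.25) − (-0.30)(-0.20)] = 0.2725
  C_33 = (0.85)(0.70) − (-0.10)(-0.20) = 0.5750
det(I−A) = Σ_j (I−A)_1j·C_1j = (0.85)(0.5450) + (-0.10)(0.2200) + (-0.30)(0.1800) = 0.38725
adj(I−A) = Cᵀ =
  [ 0.5450   0.1450   0.2350]
  [ 0.2200   0.6625   0.2725]
  [ 0.1800   0.1900   0.5750]
(I − A)⁻¹ = adj(I−A) / det(I−A) ≈
  [   1.4074     0.3744     0.6068]
  [   0.5681     1.7108     0.7037]
  [   0.4648     0.4906     1.4848]
x = (I − A)⁻¹ d = adj(I−A)·d / det(I−A), with det(I−A) = 0.38725:
  x_1 = (0.5450·380 + 0.1450·980 + 0.2350·500) / 0.38725 = 466.70 / 0.38725 ≈ 1205.165
  x_2 = (0.2200·380 + 0.6625·980 + 0.2725·500) / 0.38725 = 869.10 / 0.38725 ≈ 2244.287
  x_3 = (0.1800·380 + 0.1900·980 + 0.5750·500) / 0.38725 = 542.10 / 0.38725 ≈ 1399.871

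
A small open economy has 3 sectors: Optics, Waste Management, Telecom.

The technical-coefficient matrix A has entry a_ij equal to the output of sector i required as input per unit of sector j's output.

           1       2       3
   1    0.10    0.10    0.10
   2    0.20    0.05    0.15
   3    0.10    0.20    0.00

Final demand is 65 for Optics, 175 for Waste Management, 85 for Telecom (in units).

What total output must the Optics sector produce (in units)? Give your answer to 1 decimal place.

x_1 = 113.7

I − A =
  [   0.90    -0.10    -0.10]
  [  -0.20     0.95    -0.15]
  [  -0.10    -0.20     1.00]
Cofactors of I−A, C_ij = (−1)^(i+j)·(minor ij) (rows/columns in the sector order above):
  C_11 = (0.95)(1.00) − (-0.15)(-0.20) = 0.9200
  C_12 = −[(-0.20)(1.00) − (-0.15)(-0.10)] = 0.2150
  C_13 = (-0.20)(-0.20) − (0.95)(-0.10) = 0.1350
  C_21 = −[(-0.10)(1.00) − (-0.10)(-0.20)] = 0.1200
  C_22 = (0.90)(1.00) − (-0.10)(-0.10) = 0.8900
  C_23 = −[(0.90)(-0.20) − (-0.10)(-0.10)] = 0.1900
  C_31 = (-0.10)(-0.15) − (-0.10)(0.95) = 0.1100
  C_32 = −[(0.90)(-0.15) − (-0.10)(-0.20)] = 0.1550
  C_33 = (0.90)(0.95) − (-0.10)(-0.20) = 0.8350
det(I−A) = Σ_j (I−A)_1j·C_1j = (0.90)(0.9200) + (-0.10)(0.2150) + (-0.10)(0.1350) = 0.7930
adj(I−A) = Cᵀ =
  [ 0.9200   0.1200   0.1100]
  [ 0.2150   0.8900   0.1550]
  [ 0.1350   0.1900   0.8350]
(I − A)⁻¹ = adj(I−A) / det(I−A) ≈
  [   1.1602     0.1513     0.1387]
  [   0.2711     1.1223     0.1955]
  [   0.1702     0.2396     1.0530]
x = (I − A)⁻¹ d = adj(I−A)·d / det(I−A), with det(I−A) = 0.7930:
  x_1 = (0.9200·65 + 0.1200·175 + 0.1100·85) / 0.7930 = 90.15 / 0.7930 ≈ 113.7
  x_2 = (0.2150·65 + 0.8900·175 + 0.1550·85) / 0.7930 = 182.90 / 0.7930 ≈ 230.6
  x_3 = (0.1350·65 + 0.1900·175 + 0.8350·85) / 0.7930 = 113.00 / 0.7930 ≈ 142.5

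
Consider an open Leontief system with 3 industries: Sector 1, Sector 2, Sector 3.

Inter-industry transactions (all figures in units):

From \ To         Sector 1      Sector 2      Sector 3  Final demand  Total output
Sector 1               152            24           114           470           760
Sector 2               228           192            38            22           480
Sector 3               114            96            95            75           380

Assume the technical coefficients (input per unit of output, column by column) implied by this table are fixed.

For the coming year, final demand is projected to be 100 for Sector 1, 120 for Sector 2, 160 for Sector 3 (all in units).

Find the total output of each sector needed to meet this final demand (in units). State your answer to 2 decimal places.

x_1 = 293.73, x_2 = 410.45, x_3 = 381.53

Technical coefficients a_ij = z_ij / X_j:
  a_11 = 152/760 = 0.20, a_21 = 228/760 = 0.30, a_31 = 114/760 = 0.15
  a_12 = 24/480 = 0.05, a_22 = 192/480 = 0.40, a_32 = 96/480 = 0.20
  a_13 = 114/380 = 0.30, a_23 = 38/380 = 0.10, a_33 = 95/380 = 0.25
I − A =
  [   0.80    -0.05    -0.30]
  [  -0.30     0.60    -0.10]
  [  -0.15    -0.20     0.75]
Cofactors of I−A, C_ij = (−1)^(i+j)·(minor ij) (rows/columns in the sector order above):
  C_11 = (0.60)(0.75) − (-0.10)(-0.20) = 0.4300
  C_12 = −[(-0.30)(0.75) − (-0.10)(-0.15)] = 0.2400
  C_13 = (-0.30)(-0.20) − (0.60)(-0.15) = 0.1500
  C_21 = −[(-0.05)(0.75) − (-0.30)(-0.20)] = 0.0975
  C_22 = (0.80)(0.75) − (-0.30)(-0.15) = 0.5550
  C_23 = −[(0.80)(-0.20) − (-0.05)(-0.15)] = 0.1675
  C_31 = (-0.05)(-0.10) − (-0.30)(0.60) = 0.1850
  C_32 = −[(0.80)(-0.10) − (-0.30)(-0.30)] = 0.1700
  C_33 = (0.80)(0.60) − (-0.05)(-0.30) = 0.4650
det(I−A) = Σ_j (I−A)_1j·C_1j = (0.80)(0.4300) + (-0.05)(0.2400) + (-0.30)(0.1500) = 0.2870
adj(I−A) = Cᵀ =
  [ 0.4300   0.0975   0.1850]
  [ 0.2400   0.5550   0.1700]
  [ 0.1500   0.1675   0.4650]
(I − A)⁻¹ = adj(I−A) / det(I−A) ≈
  [   1.4983     0.3397     0.6446]
  [   0.8362     1.9338     0.5923]
  [   0.5226     0.5836     1.6202]
x = (I − A)⁻¹ d = adj(I−A)·d / det(I−A), with det(I−A) = 0.2870:
  x_1 = (0.4300·100 + 0.0975·120 + 0.1850·160) / 0.2870 = 84.30 / 0.2870 ≈ 293.73
  x_2 = (0.2400·100 + 0.5550·120 + 0.1700·160) / 0.2870 = 117.80 / 0.2870 ≈ 410.45
  x_3 = (0.1500·100 + 0.1675·120 + 0.4650·160) / 0.2870 = 109.50 / 0.2870 ≈ 381.53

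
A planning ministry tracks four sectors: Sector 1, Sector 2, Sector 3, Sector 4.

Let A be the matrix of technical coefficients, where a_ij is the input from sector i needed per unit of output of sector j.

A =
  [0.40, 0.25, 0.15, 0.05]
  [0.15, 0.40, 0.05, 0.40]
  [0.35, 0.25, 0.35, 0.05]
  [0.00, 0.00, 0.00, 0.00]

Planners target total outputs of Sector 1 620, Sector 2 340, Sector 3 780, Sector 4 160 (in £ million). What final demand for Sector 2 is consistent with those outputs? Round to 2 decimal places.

d_2 = 8.00

I − A =
  [   0.60    -0.25    -0.15    -0.05]
  [  -0.15     0.60    -0.05    -0.40]
  [  -0.35    -0.25     0.65    -0.05]
  [   0.00     0.00     0.00     1.00]
d = (I − A) x:
  d_1 = (+0.60)·620 + (-0.25)·340 + (-0.15)·780 + (-0.05)·160 = 162.00
  d_2 = (-0.15)·620 + (+0.60)·340 + (-0.05)·780 + (-0.40)·160 = 8.00
  d_3 = (-0.35)·620 + (-0.25)·340 + (+0.65)·780 + (-0.05)·160 = 197.00
  d_4 = (+0.00)·620 + (+0.00)·340 + (+0.00)·780 + (+1.00)·160 = 160.00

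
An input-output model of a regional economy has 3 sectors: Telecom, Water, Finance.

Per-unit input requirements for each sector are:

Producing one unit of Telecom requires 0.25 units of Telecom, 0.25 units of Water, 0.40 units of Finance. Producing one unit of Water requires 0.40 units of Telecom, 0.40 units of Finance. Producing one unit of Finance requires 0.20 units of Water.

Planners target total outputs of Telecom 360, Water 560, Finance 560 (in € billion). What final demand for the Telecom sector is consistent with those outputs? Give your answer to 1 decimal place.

d_1 = 46.0

I − A =
  [   0.75    -0.40     0.00]
  [  -0.25     1.00    -0.20]
  [  -0.40    -0.40     1.00]
d = (I − A) x:
  d_1 = (+0.75)·360 + (-0.40)·560 + (+0.00)·560 = 46.0
  d_2 = (-0.25)·360 + (+1.00)·560 + (-0.20)·560 = 358.0
  d_3 = (-0.40)·360 + (-0.40)·560 + (+1.00)·560 = 192.0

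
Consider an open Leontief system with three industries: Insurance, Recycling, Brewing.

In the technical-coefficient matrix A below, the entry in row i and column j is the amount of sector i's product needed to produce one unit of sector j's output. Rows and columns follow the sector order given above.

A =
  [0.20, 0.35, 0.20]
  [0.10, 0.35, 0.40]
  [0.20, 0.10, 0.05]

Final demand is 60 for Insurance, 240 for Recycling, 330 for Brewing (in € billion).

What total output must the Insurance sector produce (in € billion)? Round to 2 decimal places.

x_1 = 558.95

I − A =
  [   0.80    -0.35    -0.20]
  [  -0.10     0.65    -0.40]
  [  -0.20    -0.10     0.95]
Cofactors of I−A, C_ij = (−1)^(i+j)·(minor ij) (rows/columns in the sector order above):
  C_11 = (0.65)(0.95) − (-0.40)(-0.10) = 0.5775
  C_12 = −[(-0.10)(0.95) − (-0.40)(-0.20)] = 0.1750
  C_13 = (-0.10)(-0.10) − (0.65)(-0.20) = 0.1400
  C_21 = −[(-0.35)(0.95) − (-0.20)(-0.10)] = 0.3525
  C_22 = (0.80)(0.95) − (-0.20)(-0.20) = 0.7200
  C_23 = −[(0.80)(-0.10) − (-0.35)(-0.20)] = 0.1500
  C_31 = (-0.35)(-0.40) − (-0.20)(0.65) = 0.2700
  C_32 = −[(0.80)(-0.40) − (-0.20)(-0.10)] = 0.3400
  C_33 = (0.80)(0.65) − (-0.35)(-0.10) = 0.4850
det(I−A) = Σ_j (I−A)_1j·C_1j = (0.80)(0.5775) + (-0.35)(0.1750) + (-0.20)(0.1400) = 0.37275
adj(I−A) = Cᵀ =
  [ 0.5775   0.3525   0.2700]
  [ 0.1750   0.7200   0.3400]
  [ 0.1400   0.1500   0.4850]
(I − A)⁻¹ = adj(I−A) / det(I−A) ≈
  [   1.5493     0.9457     0.7243]
  [   0.4695     1.9316     0.9121]
  [   0.3756     0.4024     1.3011]
x = (I − A)⁻¹ d = adj(I−A)·d / det(I−A), with det(I−A) = 0.37275:
  x_1 = (0.5775·60 + 0.3525·240 + 0.2700·330) / 0.37275 = 208.35 / 0.37275 ≈ 558.95
  x_2 = (0.1750·60 + 0.7200·240 + 0.3400·330) / 0.37275 = 295.50 / 0.37275 ≈ 792.76
  x_3 = (0.1400·60 + 0.1500·240 + 0.4850·330) / 0.37275 = 204.45 / 0.37275 ≈ 548.49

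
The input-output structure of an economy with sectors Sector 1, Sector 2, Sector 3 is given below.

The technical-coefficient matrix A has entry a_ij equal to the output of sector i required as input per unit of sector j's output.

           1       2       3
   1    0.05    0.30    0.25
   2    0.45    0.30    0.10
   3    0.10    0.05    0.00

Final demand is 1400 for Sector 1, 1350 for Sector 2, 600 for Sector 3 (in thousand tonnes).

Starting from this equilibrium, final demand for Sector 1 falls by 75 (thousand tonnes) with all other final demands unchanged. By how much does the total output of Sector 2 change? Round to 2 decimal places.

Δx_2 = -69.12

I − A =
  [   0.95    -0.30    -0.25]
  [  -0.45     0.70    -0.10]
  [  -0.10    -0.05     1.00]
Cofactors of I−A, C_ij = (−1)^(i+j)·(minor ij) (rows/columns in the sector order above):
  C_11 = (0.70)(1.00) − (-0.10)(-0.05) = 0.6950
  C_12 = −[(-0.45)(1.00) − (-0.10)(-0.10)] = 0.4600
  C_13 = (-0.45)(-0.05) − (0.70)(-0.10) = 0.0925
  C_21 = −[(-0.30)(1.00) − (-0.25)(-0.05)] = 0.3125
  C_22 = (0.95)(1.00) − (-0.25)(-0.10) = 0.9250
  C_23 = −[(0.95)(-0.05) − (-0.30)(-0.10)] = 0.0775
  C_31 = (-0.30)(-0.10) − (-0.25)(0.70) = 0.2050
  C_32 = −[(0.95)(-0.10) − (-0.25)(-0.45)] = 0.2075
  C_33 = (0.95)(0.70) − (-0.30)(-0.45) = 0.5300
det(I−A) = Σ_j (I−A)_1j·C_1j = (0.95)(0.6950) + (-0.30)(0.4600) + (-0.25)(0.0925) = 0.499125
adj(I−A) = Cᵀ =
  [ 0.6950   0.3125   0.2050]
  [ 0.4600   0.9250   0.2075]
  [ 0.0925   0.0775   0.5300]
(I − A)⁻¹ = adj(I−A) / det(I−A) ≈
  [   1.3924     0.6261     0.4107]
  [   0.9216     1.8532     0.4157]
  [   0.1853     0.1553     1.0619]
Δx = (I − A)⁻¹ Δd with Δd having -75 in the Sector 1 component and 0 elsewhere.
So Δx_2 = L_21 · (-75), where L_21 = adj(I−A)_21 / det(I−A) = 0.4600 / 0.499125.
Δx_2 = 0.4600 × (-75) / 0.499125 = -34.50 / 0.499125 ≈ -69.12.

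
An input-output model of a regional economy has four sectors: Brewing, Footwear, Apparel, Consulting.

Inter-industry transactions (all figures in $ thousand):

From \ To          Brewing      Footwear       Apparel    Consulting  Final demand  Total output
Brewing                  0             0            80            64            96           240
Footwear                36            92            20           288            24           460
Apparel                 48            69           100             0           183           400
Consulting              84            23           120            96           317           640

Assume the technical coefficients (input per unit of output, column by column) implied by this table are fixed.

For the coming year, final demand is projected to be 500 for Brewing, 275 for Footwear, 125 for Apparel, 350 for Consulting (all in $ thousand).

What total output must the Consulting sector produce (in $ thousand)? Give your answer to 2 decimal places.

Technical coefficients a_ij = z_ij / X_j:
  a_BB = 0/240 = 0.00, a_FB = 36/240 = 0.15, a_AB = 48/240 = 0.20, a_CB = 84/240 = 0.35
  a_BF = 0/460 = 0.00, a_FF = 92/460 = 0.20, a_AF = 69/460 = 0.15, a_CF = 23/460 = 0.05
  a_BA = 80/400 = 0.20, a_FA = 20/400 = 0.05, a_AA = 100/400 = 0.25, a_CA = 120/400 = 0.30
  a_BC = 64/640 = 0.10, a_FC = 288/640 = 0.45, a_AC = 0/640 = 0.00, a_CC = 96/640 = 0.15
I − A =
  [   1.00     0.00    -0.20    -0.10]
  [  -0.15     0.80    -0.05    -0.45]
  [  -0.20    -0.15     0.75     0.00]
  [  -0.35    -0.05    -0.30     0.85]
Compute the cofactors C_ij = (−1)^(i+j)·(3×3 minor ij) of I−A; the adjugate is their transpose:
adj(I−A) = Cᵀ =
  [ 0.46650   0.03375   0.15575   0.07275]
  [ 0.24925   0.57125   0.23725   0.33175]
  [ 0.17425   0.12325   0.62875   0.08575]
  [ 0.26825   0.09100   0.30000   0.55600]
det(I−A) = Σ_j (I−A)_1j·C_1j = (1.00)(0.46650) + (0.00)(0.24925) + (-0.20)(0.17425) + (-0.10)(0.26825) = 0.404825
(I − A)⁻¹ = adj(I−A) / det(I−A) ≈
  [   1.1523     0.0834     0.3847     0.1797]
  [   0.6157     1.4111     0.5861     0.8195]
  [   0.4304     0.3045     1.5531     0.2118]
  [   0.6626     0.2248     0.7411     1.3734]
x = (I − A)⁻¹ d = adj(I−A)·d / det(I−A), with det(I−A) = 0.404825:
  x_B = (0.46650·500 + 0.03375·275 + 0.15575·125 + 0.07275·350) / 0.404825 = 287.4625 / 0.404825 ≈ 710.09
  x_F = (0.24925·500 + 0.57125·275 + 0.23725·125 + 0.33175·350) / 0.404825 = 427.4875 / 0.404825 ≈ 1055.98
  x_A = (0.17425·500 + 0.12325·275 + 0.62875·125 + 0.08575·350) / 0.404825 = 229.625 / 0.404825 ≈ 567.22
  x_C = (0.26825·500 + 0.09100·275 + 0.30000·125 + 0.55600·350) / 0.404825 = 391.25 / 0.404825 ≈ 966.47

x_C = 966.47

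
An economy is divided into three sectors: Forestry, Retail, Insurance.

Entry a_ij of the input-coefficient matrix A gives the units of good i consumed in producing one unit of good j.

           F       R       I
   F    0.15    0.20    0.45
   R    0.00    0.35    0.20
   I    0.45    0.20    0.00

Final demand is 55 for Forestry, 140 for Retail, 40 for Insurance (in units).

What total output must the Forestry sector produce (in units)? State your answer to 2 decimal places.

I − A =
  [   0.85    -0.20    -0.45]
  [   0.00     0.65    -0.20]
  [  -0.45    -0.20     1.00]
Cofactors of I−A, C_ij = (−1)^(i+j)·(minor ij) (rows/columns in the sector order above):
  C_11 = (0.65)(1.00) − (-0.20)(-0.20) = 0.6100
  C_12 = −[(0.00)(1.00) − (-0.20)(-0.45)] = 0.0900
  C_13 = (0.00)(-0.20) − (0.65)(-0.45) = 0.2925
  C_21 = −[(-0.20)(1.00) − (-0.45)(-0.20)] = 0.2900
  C_22 = (0.85)(1.00) − (-0.45)(-0.45) = 0.6475
  C_23 = −[(0.85)(-0.20) − (-0.20)(-0.45)] = 0.2600
  C_31 = (-0.20)(-0.20) − (-0.45)(0.65) = 0.3325
  C_32 = −[(0.85)(-0.20) − (-0.45)(0.00)] = 0.1700
  C_33 = (0.85)(0.65) − (-0.20)(0.00) = 0.5525
det(I−A) = Σ_j (I−A)_1j·C_1j = (0.85)(0.6100) + (-0.20)(0.0900) + (-0.45)(0.2925) = 0.368875
adj(I−A) = Cᵀ =
  [ 0.6100   0.2900   0.3325]
  [ 0.0900   0.6475   0.1700]
  [ 0.2925   0.2600   0.5525]
(I − A)⁻¹ = adj(I−A) / det(I−A) ≈
  [   1.6537     0.7862     0.9014]
  [   0.2440     1.7553     0.4609]
  [   0.7930     0.7048     1.4978]
x = (I − A)⁻¹ d = adj(I−A)·d / det(I−A), with det(I−A) = 0.368875:
  x_F = (0.6100·55 + 0.2900·140 + 0.3325·40) / 0.368875 = 87.45 / 0.368875 ≈ 237.07
  x_R = (0.0900·55 + 0.6475·140 + 0.1700·40) / 0.368875 = 102.40 / 0.368875 ≈ 277.60
  x_I = (0.2925·55 + 0.2600·140 + 0.5525·40) / 0.368875 = 74.5875 / 0.368875 ≈ 202.20

x_F = 237.07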